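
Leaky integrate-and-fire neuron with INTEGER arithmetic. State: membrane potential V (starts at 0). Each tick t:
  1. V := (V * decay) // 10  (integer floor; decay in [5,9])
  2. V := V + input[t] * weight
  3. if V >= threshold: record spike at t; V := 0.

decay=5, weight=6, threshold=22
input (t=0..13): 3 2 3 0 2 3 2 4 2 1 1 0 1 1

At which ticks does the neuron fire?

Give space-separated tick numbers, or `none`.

t=0: input=3 -> V=18
t=1: input=2 -> V=21
t=2: input=3 -> V=0 FIRE
t=3: input=0 -> V=0
t=4: input=2 -> V=12
t=5: input=3 -> V=0 FIRE
t=6: input=2 -> V=12
t=7: input=4 -> V=0 FIRE
t=8: input=2 -> V=12
t=9: input=1 -> V=12
t=10: input=1 -> V=12
t=11: input=0 -> V=6
t=12: input=1 -> V=9
t=13: input=1 -> V=10

Answer: 2 5 7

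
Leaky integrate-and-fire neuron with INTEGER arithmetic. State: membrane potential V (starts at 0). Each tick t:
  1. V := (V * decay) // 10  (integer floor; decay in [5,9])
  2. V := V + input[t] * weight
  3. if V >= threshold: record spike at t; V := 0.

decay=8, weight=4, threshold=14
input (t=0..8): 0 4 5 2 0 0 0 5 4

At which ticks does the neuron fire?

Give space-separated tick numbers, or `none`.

t=0: input=0 -> V=0
t=1: input=4 -> V=0 FIRE
t=2: input=5 -> V=0 FIRE
t=3: input=2 -> V=8
t=4: input=0 -> V=6
t=5: input=0 -> V=4
t=6: input=0 -> V=3
t=7: input=5 -> V=0 FIRE
t=8: input=4 -> V=0 FIRE

Answer: 1 2 7 8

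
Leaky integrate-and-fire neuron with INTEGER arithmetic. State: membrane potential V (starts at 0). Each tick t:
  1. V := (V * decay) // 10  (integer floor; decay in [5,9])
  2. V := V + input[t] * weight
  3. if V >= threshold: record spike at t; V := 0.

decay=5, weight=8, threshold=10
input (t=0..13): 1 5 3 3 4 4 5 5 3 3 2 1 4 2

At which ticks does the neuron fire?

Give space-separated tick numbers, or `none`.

Answer: 1 2 3 4 5 6 7 8 9 10 12 13

Derivation:
t=0: input=1 -> V=8
t=1: input=5 -> V=0 FIRE
t=2: input=3 -> V=0 FIRE
t=3: input=3 -> V=0 FIRE
t=4: input=4 -> V=0 FIRE
t=5: input=4 -> V=0 FIRE
t=6: input=5 -> V=0 FIRE
t=7: input=5 -> V=0 FIRE
t=8: input=3 -> V=0 FIRE
t=9: input=3 -> V=0 FIRE
t=10: input=2 -> V=0 FIRE
t=11: input=1 -> V=8
t=12: input=4 -> V=0 FIRE
t=13: input=2 -> V=0 FIRE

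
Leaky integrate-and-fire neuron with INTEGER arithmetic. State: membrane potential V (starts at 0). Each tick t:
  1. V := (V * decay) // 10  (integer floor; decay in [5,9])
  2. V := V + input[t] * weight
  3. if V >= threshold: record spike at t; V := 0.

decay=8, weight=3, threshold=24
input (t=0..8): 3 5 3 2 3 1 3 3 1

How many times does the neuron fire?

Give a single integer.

t=0: input=3 -> V=9
t=1: input=5 -> V=22
t=2: input=3 -> V=0 FIRE
t=3: input=2 -> V=6
t=4: input=3 -> V=13
t=5: input=1 -> V=13
t=6: input=3 -> V=19
t=7: input=3 -> V=0 FIRE
t=8: input=1 -> V=3

Answer: 2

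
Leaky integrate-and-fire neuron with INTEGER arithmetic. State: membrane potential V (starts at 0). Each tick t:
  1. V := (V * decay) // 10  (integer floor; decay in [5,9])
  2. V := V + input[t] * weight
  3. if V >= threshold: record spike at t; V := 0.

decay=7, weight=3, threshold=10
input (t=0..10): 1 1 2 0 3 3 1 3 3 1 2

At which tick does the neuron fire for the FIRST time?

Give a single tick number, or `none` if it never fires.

t=0: input=1 -> V=3
t=1: input=1 -> V=5
t=2: input=2 -> V=9
t=3: input=0 -> V=6
t=4: input=3 -> V=0 FIRE
t=5: input=3 -> V=9
t=6: input=1 -> V=9
t=7: input=3 -> V=0 FIRE
t=8: input=3 -> V=9
t=9: input=1 -> V=9
t=10: input=2 -> V=0 FIRE

Answer: 4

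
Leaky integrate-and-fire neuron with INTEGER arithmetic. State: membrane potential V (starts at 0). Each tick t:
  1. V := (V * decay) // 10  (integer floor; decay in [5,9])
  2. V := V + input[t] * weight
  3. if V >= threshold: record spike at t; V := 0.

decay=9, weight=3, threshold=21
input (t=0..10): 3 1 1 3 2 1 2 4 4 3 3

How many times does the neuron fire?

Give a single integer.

Answer: 2

Derivation:
t=0: input=3 -> V=9
t=1: input=1 -> V=11
t=2: input=1 -> V=12
t=3: input=3 -> V=19
t=4: input=2 -> V=0 FIRE
t=5: input=1 -> V=3
t=6: input=2 -> V=8
t=7: input=4 -> V=19
t=8: input=4 -> V=0 FIRE
t=9: input=3 -> V=9
t=10: input=3 -> V=17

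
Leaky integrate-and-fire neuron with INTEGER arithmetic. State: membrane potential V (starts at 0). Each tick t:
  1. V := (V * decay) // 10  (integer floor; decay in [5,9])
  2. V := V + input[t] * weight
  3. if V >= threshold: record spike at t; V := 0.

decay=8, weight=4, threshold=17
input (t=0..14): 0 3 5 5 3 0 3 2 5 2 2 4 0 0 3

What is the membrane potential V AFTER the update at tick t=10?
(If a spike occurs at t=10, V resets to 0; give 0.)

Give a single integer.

Answer: 14

Derivation:
t=0: input=0 -> V=0
t=1: input=3 -> V=12
t=2: input=5 -> V=0 FIRE
t=3: input=5 -> V=0 FIRE
t=4: input=3 -> V=12
t=5: input=0 -> V=9
t=6: input=3 -> V=0 FIRE
t=7: input=2 -> V=8
t=8: input=5 -> V=0 FIRE
t=9: input=2 -> V=8
t=10: input=2 -> V=14
t=11: input=4 -> V=0 FIRE
t=12: input=0 -> V=0
t=13: input=0 -> V=0
t=14: input=3 -> V=12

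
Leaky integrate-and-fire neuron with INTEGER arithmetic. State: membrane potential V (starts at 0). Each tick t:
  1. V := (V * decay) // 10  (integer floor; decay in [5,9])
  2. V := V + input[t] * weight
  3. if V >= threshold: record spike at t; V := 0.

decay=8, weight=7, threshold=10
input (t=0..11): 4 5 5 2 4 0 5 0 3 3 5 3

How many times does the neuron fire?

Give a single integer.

Answer: 10

Derivation:
t=0: input=4 -> V=0 FIRE
t=1: input=5 -> V=0 FIRE
t=2: input=5 -> V=0 FIRE
t=3: input=2 -> V=0 FIRE
t=4: input=4 -> V=0 FIRE
t=5: input=0 -> V=0
t=6: input=5 -> V=0 FIRE
t=7: input=0 -> V=0
t=8: input=3 -> V=0 FIRE
t=9: input=3 -> V=0 FIRE
t=10: input=5 -> V=0 FIRE
t=11: input=3 -> V=0 FIRE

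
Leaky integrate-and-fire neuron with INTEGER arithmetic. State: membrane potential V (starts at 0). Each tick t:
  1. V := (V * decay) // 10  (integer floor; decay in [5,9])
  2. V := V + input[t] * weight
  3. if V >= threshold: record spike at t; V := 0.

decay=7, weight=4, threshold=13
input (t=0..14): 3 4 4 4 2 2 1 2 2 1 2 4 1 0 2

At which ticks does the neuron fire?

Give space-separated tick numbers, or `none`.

t=0: input=3 -> V=12
t=1: input=4 -> V=0 FIRE
t=2: input=4 -> V=0 FIRE
t=3: input=4 -> V=0 FIRE
t=4: input=2 -> V=8
t=5: input=2 -> V=0 FIRE
t=6: input=1 -> V=4
t=7: input=2 -> V=10
t=8: input=2 -> V=0 FIRE
t=9: input=1 -> V=4
t=10: input=2 -> V=10
t=11: input=4 -> V=0 FIRE
t=12: input=1 -> V=4
t=13: input=0 -> V=2
t=14: input=2 -> V=9

Answer: 1 2 3 5 8 11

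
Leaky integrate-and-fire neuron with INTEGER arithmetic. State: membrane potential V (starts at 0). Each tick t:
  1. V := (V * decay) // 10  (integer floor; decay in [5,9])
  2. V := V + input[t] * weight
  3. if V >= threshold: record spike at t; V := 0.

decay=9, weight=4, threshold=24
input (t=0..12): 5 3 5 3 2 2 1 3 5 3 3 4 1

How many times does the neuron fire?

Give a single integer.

t=0: input=5 -> V=20
t=1: input=3 -> V=0 FIRE
t=2: input=5 -> V=20
t=3: input=3 -> V=0 FIRE
t=4: input=2 -> V=8
t=5: input=2 -> V=15
t=6: input=1 -> V=17
t=7: input=3 -> V=0 FIRE
t=8: input=5 -> V=20
t=9: input=3 -> V=0 FIRE
t=10: input=3 -> V=12
t=11: input=4 -> V=0 FIRE
t=12: input=1 -> V=4

Answer: 5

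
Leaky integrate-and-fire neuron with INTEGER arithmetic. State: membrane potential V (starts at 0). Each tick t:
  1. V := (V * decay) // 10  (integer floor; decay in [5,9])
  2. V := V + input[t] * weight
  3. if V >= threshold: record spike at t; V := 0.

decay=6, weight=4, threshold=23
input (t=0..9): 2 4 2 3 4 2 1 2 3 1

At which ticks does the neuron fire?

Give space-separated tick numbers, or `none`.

t=0: input=2 -> V=8
t=1: input=4 -> V=20
t=2: input=2 -> V=20
t=3: input=3 -> V=0 FIRE
t=4: input=4 -> V=16
t=5: input=2 -> V=17
t=6: input=1 -> V=14
t=7: input=2 -> V=16
t=8: input=3 -> V=21
t=9: input=1 -> V=16

Answer: 3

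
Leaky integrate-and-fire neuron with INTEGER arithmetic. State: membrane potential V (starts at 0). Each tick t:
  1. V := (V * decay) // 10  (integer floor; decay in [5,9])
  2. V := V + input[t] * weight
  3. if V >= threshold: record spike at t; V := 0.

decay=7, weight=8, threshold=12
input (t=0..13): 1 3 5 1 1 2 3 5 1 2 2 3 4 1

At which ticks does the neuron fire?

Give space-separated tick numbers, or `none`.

Answer: 1 2 4 5 6 7 9 10 11 12

Derivation:
t=0: input=1 -> V=8
t=1: input=3 -> V=0 FIRE
t=2: input=5 -> V=0 FIRE
t=3: input=1 -> V=8
t=4: input=1 -> V=0 FIRE
t=5: input=2 -> V=0 FIRE
t=6: input=3 -> V=0 FIRE
t=7: input=5 -> V=0 FIRE
t=8: input=1 -> V=8
t=9: input=2 -> V=0 FIRE
t=10: input=2 -> V=0 FIRE
t=11: input=3 -> V=0 FIRE
t=12: input=4 -> V=0 FIRE
t=13: input=1 -> V=8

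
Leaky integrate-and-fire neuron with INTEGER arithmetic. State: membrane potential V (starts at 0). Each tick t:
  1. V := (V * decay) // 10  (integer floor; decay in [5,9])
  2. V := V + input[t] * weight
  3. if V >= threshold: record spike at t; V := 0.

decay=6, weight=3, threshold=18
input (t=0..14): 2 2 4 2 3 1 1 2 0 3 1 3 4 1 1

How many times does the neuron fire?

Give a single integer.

t=0: input=2 -> V=6
t=1: input=2 -> V=9
t=2: input=4 -> V=17
t=3: input=2 -> V=16
t=4: input=3 -> V=0 FIRE
t=5: input=1 -> V=3
t=6: input=1 -> V=4
t=7: input=2 -> V=8
t=8: input=0 -> V=4
t=9: input=3 -> V=11
t=10: input=1 -> V=9
t=11: input=3 -> V=14
t=12: input=4 -> V=0 FIRE
t=13: input=1 -> V=3
t=14: input=1 -> V=4

Answer: 2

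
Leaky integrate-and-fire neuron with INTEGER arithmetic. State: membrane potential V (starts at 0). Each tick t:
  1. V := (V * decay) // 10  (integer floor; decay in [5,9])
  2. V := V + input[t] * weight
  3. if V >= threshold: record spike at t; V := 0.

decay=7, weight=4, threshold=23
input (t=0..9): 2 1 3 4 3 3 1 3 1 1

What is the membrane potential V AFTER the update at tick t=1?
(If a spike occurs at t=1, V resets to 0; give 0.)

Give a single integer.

Answer: 9

Derivation:
t=0: input=2 -> V=8
t=1: input=1 -> V=9
t=2: input=3 -> V=18
t=3: input=4 -> V=0 FIRE
t=4: input=3 -> V=12
t=5: input=3 -> V=20
t=6: input=1 -> V=18
t=7: input=3 -> V=0 FIRE
t=8: input=1 -> V=4
t=9: input=1 -> V=6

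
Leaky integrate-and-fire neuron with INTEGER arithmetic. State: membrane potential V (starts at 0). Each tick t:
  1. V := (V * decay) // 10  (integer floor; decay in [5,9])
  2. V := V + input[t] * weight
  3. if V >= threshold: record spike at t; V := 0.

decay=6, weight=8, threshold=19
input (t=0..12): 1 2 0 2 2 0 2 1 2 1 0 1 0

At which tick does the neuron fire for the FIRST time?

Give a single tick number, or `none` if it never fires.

t=0: input=1 -> V=8
t=1: input=2 -> V=0 FIRE
t=2: input=0 -> V=0
t=3: input=2 -> V=16
t=4: input=2 -> V=0 FIRE
t=5: input=0 -> V=0
t=6: input=2 -> V=16
t=7: input=1 -> V=17
t=8: input=2 -> V=0 FIRE
t=9: input=1 -> V=8
t=10: input=0 -> V=4
t=11: input=1 -> V=10
t=12: input=0 -> V=6

Answer: 1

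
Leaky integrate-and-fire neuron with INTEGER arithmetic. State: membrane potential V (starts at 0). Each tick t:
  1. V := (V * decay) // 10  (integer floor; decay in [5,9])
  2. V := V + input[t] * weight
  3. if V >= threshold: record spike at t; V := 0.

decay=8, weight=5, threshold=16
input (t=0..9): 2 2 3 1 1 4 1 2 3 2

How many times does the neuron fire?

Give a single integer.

Answer: 4

Derivation:
t=0: input=2 -> V=10
t=1: input=2 -> V=0 FIRE
t=2: input=3 -> V=15
t=3: input=1 -> V=0 FIRE
t=4: input=1 -> V=5
t=5: input=4 -> V=0 FIRE
t=6: input=1 -> V=5
t=7: input=2 -> V=14
t=8: input=3 -> V=0 FIRE
t=9: input=2 -> V=10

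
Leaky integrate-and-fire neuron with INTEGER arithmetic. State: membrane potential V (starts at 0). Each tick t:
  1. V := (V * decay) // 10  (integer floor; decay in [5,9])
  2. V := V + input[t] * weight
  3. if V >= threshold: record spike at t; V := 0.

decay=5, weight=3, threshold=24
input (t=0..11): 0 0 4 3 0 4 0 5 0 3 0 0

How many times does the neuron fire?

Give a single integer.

Answer: 0

Derivation:
t=0: input=0 -> V=0
t=1: input=0 -> V=0
t=2: input=4 -> V=12
t=3: input=3 -> V=15
t=4: input=0 -> V=7
t=5: input=4 -> V=15
t=6: input=0 -> V=7
t=7: input=5 -> V=18
t=8: input=0 -> V=9
t=9: input=3 -> V=13
t=10: input=0 -> V=6
t=11: input=0 -> V=3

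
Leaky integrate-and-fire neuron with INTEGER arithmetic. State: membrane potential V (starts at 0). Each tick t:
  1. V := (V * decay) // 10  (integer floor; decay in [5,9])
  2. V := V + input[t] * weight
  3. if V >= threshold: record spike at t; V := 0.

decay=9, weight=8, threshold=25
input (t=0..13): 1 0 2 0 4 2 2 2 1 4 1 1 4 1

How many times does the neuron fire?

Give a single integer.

t=0: input=1 -> V=8
t=1: input=0 -> V=7
t=2: input=2 -> V=22
t=3: input=0 -> V=19
t=4: input=4 -> V=0 FIRE
t=5: input=2 -> V=16
t=6: input=2 -> V=0 FIRE
t=7: input=2 -> V=16
t=8: input=1 -> V=22
t=9: input=4 -> V=0 FIRE
t=10: input=1 -> V=8
t=11: input=1 -> V=15
t=12: input=4 -> V=0 FIRE
t=13: input=1 -> V=8

Answer: 4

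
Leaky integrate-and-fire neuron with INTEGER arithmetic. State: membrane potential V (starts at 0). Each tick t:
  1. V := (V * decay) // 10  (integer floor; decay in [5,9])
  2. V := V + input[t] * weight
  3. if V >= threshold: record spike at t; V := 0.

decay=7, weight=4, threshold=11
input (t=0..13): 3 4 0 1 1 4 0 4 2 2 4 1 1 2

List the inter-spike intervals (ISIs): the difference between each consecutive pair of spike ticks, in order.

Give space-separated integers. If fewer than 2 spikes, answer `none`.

t=0: input=3 -> V=0 FIRE
t=1: input=4 -> V=0 FIRE
t=2: input=0 -> V=0
t=3: input=1 -> V=4
t=4: input=1 -> V=6
t=5: input=4 -> V=0 FIRE
t=6: input=0 -> V=0
t=7: input=4 -> V=0 FIRE
t=8: input=2 -> V=8
t=9: input=2 -> V=0 FIRE
t=10: input=4 -> V=0 FIRE
t=11: input=1 -> V=4
t=12: input=1 -> V=6
t=13: input=2 -> V=0 FIRE

Answer: 1 4 2 2 1 3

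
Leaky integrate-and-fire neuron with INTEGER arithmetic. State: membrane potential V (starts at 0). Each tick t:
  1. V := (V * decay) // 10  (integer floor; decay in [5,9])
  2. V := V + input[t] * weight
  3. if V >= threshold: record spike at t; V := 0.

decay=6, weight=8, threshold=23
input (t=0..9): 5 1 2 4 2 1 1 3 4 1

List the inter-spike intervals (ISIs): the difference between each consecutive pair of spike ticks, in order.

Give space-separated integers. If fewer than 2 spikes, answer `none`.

Answer: 3 4 1

Derivation:
t=0: input=5 -> V=0 FIRE
t=1: input=1 -> V=8
t=2: input=2 -> V=20
t=3: input=4 -> V=0 FIRE
t=4: input=2 -> V=16
t=5: input=1 -> V=17
t=6: input=1 -> V=18
t=7: input=3 -> V=0 FIRE
t=8: input=4 -> V=0 FIRE
t=9: input=1 -> V=8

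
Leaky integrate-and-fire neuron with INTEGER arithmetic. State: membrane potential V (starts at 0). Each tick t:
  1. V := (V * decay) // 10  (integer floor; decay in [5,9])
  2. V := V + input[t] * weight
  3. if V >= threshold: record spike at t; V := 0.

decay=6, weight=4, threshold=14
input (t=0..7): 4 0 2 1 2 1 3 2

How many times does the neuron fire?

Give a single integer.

t=0: input=4 -> V=0 FIRE
t=1: input=0 -> V=0
t=2: input=2 -> V=8
t=3: input=1 -> V=8
t=4: input=2 -> V=12
t=5: input=1 -> V=11
t=6: input=3 -> V=0 FIRE
t=7: input=2 -> V=8

Answer: 2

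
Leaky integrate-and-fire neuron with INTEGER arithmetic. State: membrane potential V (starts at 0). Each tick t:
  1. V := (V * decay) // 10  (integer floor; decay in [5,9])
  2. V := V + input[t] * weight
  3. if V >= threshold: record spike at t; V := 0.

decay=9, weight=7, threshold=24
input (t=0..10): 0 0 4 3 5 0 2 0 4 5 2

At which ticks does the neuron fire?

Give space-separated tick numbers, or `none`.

t=0: input=0 -> V=0
t=1: input=0 -> V=0
t=2: input=4 -> V=0 FIRE
t=3: input=3 -> V=21
t=4: input=5 -> V=0 FIRE
t=5: input=0 -> V=0
t=6: input=2 -> V=14
t=7: input=0 -> V=12
t=8: input=4 -> V=0 FIRE
t=9: input=5 -> V=0 FIRE
t=10: input=2 -> V=14

Answer: 2 4 8 9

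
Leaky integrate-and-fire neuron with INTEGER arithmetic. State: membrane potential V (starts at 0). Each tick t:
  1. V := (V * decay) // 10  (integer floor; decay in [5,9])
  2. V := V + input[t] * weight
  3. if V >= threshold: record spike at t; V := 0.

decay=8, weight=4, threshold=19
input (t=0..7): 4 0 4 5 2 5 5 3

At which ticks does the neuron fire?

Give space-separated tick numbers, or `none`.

t=0: input=4 -> V=16
t=1: input=0 -> V=12
t=2: input=4 -> V=0 FIRE
t=3: input=5 -> V=0 FIRE
t=4: input=2 -> V=8
t=5: input=5 -> V=0 FIRE
t=6: input=5 -> V=0 FIRE
t=7: input=3 -> V=12

Answer: 2 3 5 6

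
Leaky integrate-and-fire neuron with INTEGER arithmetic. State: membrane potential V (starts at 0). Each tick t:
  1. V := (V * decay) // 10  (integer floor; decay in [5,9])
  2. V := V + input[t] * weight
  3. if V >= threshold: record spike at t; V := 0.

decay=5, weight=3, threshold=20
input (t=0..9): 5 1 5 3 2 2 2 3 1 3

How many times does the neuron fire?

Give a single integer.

Answer: 1

Derivation:
t=0: input=5 -> V=15
t=1: input=1 -> V=10
t=2: input=5 -> V=0 FIRE
t=3: input=3 -> V=9
t=4: input=2 -> V=10
t=5: input=2 -> V=11
t=6: input=2 -> V=11
t=7: input=3 -> V=14
t=8: input=1 -> V=10
t=9: input=3 -> V=14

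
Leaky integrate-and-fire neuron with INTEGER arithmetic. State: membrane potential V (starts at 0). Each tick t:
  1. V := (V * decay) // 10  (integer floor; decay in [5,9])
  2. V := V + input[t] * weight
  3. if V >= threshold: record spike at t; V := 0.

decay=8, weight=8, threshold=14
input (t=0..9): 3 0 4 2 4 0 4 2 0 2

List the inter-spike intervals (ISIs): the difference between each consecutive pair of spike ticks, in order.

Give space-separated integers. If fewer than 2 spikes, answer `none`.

Answer: 2 1 1 2 1 2

Derivation:
t=0: input=3 -> V=0 FIRE
t=1: input=0 -> V=0
t=2: input=4 -> V=0 FIRE
t=3: input=2 -> V=0 FIRE
t=4: input=4 -> V=0 FIRE
t=5: input=0 -> V=0
t=6: input=4 -> V=0 FIRE
t=7: input=2 -> V=0 FIRE
t=8: input=0 -> V=0
t=9: input=2 -> V=0 FIRE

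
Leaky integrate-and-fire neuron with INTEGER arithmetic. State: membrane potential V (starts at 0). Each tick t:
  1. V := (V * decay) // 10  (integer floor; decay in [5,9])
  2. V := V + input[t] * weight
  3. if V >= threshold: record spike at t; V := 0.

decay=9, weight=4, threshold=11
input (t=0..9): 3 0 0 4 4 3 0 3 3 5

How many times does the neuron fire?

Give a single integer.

Answer: 7

Derivation:
t=0: input=3 -> V=0 FIRE
t=1: input=0 -> V=0
t=2: input=0 -> V=0
t=3: input=4 -> V=0 FIRE
t=4: input=4 -> V=0 FIRE
t=5: input=3 -> V=0 FIRE
t=6: input=0 -> V=0
t=7: input=3 -> V=0 FIRE
t=8: input=3 -> V=0 FIRE
t=9: input=5 -> V=0 FIRE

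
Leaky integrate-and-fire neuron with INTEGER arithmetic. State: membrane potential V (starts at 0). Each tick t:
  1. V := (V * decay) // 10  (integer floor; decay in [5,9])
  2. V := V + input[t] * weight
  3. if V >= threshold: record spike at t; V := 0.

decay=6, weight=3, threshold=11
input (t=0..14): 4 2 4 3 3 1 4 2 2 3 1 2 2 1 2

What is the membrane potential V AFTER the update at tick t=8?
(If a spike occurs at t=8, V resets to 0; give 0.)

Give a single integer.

t=0: input=4 -> V=0 FIRE
t=1: input=2 -> V=6
t=2: input=4 -> V=0 FIRE
t=3: input=3 -> V=9
t=4: input=3 -> V=0 FIRE
t=5: input=1 -> V=3
t=6: input=4 -> V=0 FIRE
t=7: input=2 -> V=6
t=8: input=2 -> V=9
t=9: input=3 -> V=0 FIRE
t=10: input=1 -> V=3
t=11: input=2 -> V=7
t=12: input=2 -> V=10
t=13: input=1 -> V=9
t=14: input=2 -> V=0 FIRE

Answer: 9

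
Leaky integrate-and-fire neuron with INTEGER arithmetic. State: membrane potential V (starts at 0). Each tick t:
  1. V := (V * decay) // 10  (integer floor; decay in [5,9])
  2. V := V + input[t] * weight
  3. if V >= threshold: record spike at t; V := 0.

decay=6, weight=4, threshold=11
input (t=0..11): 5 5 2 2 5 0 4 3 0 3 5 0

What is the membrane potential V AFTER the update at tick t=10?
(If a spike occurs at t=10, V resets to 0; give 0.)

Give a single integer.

Answer: 0

Derivation:
t=0: input=5 -> V=0 FIRE
t=1: input=5 -> V=0 FIRE
t=2: input=2 -> V=8
t=3: input=2 -> V=0 FIRE
t=4: input=5 -> V=0 FIRE
t=5: input=0 -> V=0
t=6: input=4 -> V=0 FIRE
t=7: input=3 -> V=0 FIRE
t=8: input=0 -> V=0
t=9: input=3 -> V=0 FIRE
t=10: input=5 -> V=0 FIRE
t=11: input=0 -> V=0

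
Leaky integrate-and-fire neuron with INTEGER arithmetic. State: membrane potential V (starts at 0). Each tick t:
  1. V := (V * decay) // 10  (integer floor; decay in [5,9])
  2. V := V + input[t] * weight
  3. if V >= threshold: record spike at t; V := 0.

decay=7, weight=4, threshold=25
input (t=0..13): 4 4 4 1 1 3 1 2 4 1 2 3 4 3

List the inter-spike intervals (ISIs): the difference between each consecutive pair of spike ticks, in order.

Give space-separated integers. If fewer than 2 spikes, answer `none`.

Answer: 7 4

Derivation:
t=0: input=4 -> V=16
t=1: input=4 -> V=0 FIRE
t=2: input=4 -> V=16
t=3: input=1 -> V=15
t=4: input=1 -> V=14
t=5: input=3 -> V=21
t=6: input=1 -> V=18
t=7: input=2 -> V=20
t=8: input=4 -> V=0 FIRE
t=9: input=1 -> V=4
t=10: input=2 -> V=10
t=11: input=3 -> V=19
t=12: input=4 -> V=0 FIRE
t=13: input=3 -> V=12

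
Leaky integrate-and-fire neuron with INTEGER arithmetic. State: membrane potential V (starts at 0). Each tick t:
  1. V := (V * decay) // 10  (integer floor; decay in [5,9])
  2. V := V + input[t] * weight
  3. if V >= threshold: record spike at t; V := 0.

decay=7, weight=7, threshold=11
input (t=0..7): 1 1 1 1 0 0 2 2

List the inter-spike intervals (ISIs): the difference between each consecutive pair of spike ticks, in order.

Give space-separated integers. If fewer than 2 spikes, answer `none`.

t=0: input=1 -> V=7
t=1: input=1 -> V=0 FIRE
t=2: input=1 -> V=7
t=3: input=1 -> V=0 FIRE
t=4: input=0 -> V=0
t=5: input=0 -> V=0
t=6: input=2 -> V=0 FIRE
t=7: input=2 -> V=0 FIRE

Answer: 2 3 1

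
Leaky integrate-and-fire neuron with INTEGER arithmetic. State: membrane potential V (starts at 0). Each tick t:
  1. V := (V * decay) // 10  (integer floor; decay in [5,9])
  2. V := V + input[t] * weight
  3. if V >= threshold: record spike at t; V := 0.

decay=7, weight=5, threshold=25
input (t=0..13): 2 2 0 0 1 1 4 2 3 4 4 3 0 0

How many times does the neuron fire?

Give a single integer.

Answer: 3

Derivation:
t=0: input=2 -> V=10
t=1: input=2 -> V=17
t=2: input=0 -> V=11
t=3: input=0 -> V=7
t=4: input=1 -> V=9
t=5: input=1 -> V=11
t=6: input=4 -> V=0 FIRE
t=7: input=2 -> V=10
t=8: input=3 -> V=22
t=9: input=4 -> V=0 FIRE
t=10: input=4 -> V=20
t=11: input=3 -> V=0 FIRE
t=12: input=0 -> V=0
t=13: input=0 -> V=0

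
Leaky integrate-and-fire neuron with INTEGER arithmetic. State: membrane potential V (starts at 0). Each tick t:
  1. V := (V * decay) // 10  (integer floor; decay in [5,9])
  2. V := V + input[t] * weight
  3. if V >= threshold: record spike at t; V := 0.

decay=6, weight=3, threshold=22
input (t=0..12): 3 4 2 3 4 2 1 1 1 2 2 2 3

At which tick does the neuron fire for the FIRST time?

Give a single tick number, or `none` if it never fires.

t=0: input=3 -> V=9
t=1: input=4 -> V=17
t=2: input=2 -> V=16
t=3: input=3 -> V=18
t=4: input=4 -> V=0 FIRE
t=5: input=2 -> V=6
t=6: input=1 -> V=6
t=7: input=1 -> V=6
t=8: input=1 -> V=6
t=9: input=2 -> V=9
t=10: input=2 -> V=11
t=11: input=2 -> V=12
t=12: input=3 -> V=16

Answer: 4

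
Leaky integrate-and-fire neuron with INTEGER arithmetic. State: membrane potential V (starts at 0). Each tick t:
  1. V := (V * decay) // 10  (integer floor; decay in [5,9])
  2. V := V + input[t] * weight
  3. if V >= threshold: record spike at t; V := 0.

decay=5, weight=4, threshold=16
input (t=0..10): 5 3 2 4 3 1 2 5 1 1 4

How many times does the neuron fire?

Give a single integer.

t=0: input=5 -> V=0 FIRE
t=1: input=3 -> V=12
t=2: input=2 -> V=14
t=3: input=4 -> V=0 FIRE
t=4: input=3 -> V=12
t=5: input=1 -> V=10
t=6: input=2 -> V=13
t=7: input=5 -> V=0 FIRE
t=8: input=1 -> V=4
t=9: input=1 -> V=6
t=10: input=4 -> V=0 FIRE

Answer: 4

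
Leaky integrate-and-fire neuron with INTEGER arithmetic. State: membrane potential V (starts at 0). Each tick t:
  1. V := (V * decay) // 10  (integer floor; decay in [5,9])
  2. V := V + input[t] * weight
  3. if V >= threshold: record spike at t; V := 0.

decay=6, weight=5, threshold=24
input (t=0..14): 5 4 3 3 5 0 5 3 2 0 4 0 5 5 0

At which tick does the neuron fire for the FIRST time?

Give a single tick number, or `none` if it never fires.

t=0: input=5 -> V=0 FIRE
t=1: input=4 -> V=20
t=2: input=3 -> V=0 FIRE
t=3: input=3 -> V=15
t=4: input=5 -> V=0 FIRE
t=5: input=0 -> V=0
t=6: input=5 -> V=0 FIRE
t=7: input=3 -> V=15
t=8: input=2 -> V=19
t=9: input=0 -> V=11
t=10: input=4 -> V=0 FIRE
t=11: input=0 -> V=0
t=12: input=5 -> V=0 FIRE
t=13: input=5 -> V=0 FIRE
t=14: input=0 -> V=0

Answer: 0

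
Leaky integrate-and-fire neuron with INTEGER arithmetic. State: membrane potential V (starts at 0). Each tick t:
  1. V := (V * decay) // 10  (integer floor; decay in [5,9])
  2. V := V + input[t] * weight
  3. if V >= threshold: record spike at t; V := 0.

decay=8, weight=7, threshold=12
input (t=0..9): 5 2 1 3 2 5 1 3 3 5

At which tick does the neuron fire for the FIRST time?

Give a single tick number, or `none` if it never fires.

t=0: input=5 -> V=0 FIRE
t=1: input=2 -> V=0 FIRE
t=2: input=1 -> V=7
t=3: input=3 -> V=0 FIRE
t=4: input=2 -> V=0 FIRE
t=5: input=5 -> V=0 FIRE
t=6: input=1 -> V=7
t=7: input=3 -> V=0 FIRE
t=8: input=3 -> V=0 FIRE
t=9: input=5 -> V=0 FIRE

Answer: 0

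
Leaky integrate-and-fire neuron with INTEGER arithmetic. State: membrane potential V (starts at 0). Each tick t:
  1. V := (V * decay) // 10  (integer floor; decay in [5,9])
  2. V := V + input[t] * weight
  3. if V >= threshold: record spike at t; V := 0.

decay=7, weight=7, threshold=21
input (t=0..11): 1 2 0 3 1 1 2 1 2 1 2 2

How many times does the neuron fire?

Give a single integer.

t=0: input=1 -> V=7
t=1: input=2 -> V=18
t=2: input=0 -> V=12
t=3: input=3 -> V=0 FIRE
t=4: input=1 -> V=7
t=5: input=1 -> V=11
t=6: input=2 -> V=0 FIRE
t=7: input=1 -> V=7
t=8: input=2 -> V=18
t=9: input=1 -> V=19
t=10: input=2 -> V=0 FIRE
t=11: input=2 -> V=14

Answer: 3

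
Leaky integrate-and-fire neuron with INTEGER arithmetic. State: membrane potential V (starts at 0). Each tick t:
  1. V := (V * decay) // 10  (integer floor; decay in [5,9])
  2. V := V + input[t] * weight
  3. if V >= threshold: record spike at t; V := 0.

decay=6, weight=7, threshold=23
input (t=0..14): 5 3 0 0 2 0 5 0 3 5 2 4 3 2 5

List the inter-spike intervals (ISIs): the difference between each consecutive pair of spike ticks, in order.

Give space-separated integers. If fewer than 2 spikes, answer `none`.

Answer: 6 3 2 2 1

Derivation:
t=0: input=5 -> V=0 FIRE
t=1: input=3 -> V=21
t=2: input=0 -> V=12
t=3: input=0 -> V=7
t=4: input=2 -> V=18
t=5: input=0 -> V=10
t=6: input=5 -> V=0 FIRE
t=7: input=0 -> V=0
t=8: input=3 -> V=21
t=9: input=5 -> V=0 FIRE
t=10: input=2 -> V=14
t=11: input=4 -> V=0 FIRE
t=12: input=3 -> V=21
t=13: input=2 -> V=0 FIRE
t=14: input=5 -> V=0 FIRE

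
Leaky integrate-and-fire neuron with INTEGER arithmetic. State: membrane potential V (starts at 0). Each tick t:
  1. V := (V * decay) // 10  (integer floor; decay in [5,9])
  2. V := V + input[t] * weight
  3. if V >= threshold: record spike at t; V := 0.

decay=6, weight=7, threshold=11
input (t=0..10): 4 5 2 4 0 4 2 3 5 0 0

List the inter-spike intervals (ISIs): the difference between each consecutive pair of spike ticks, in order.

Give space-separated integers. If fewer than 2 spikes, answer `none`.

t=0: input=4 -> V=0 FIRE
t=1: input=5 -> V=0 FIRE
t=2: input=2 -> V=0 FIRE
t=3: input=4 -> V=0 FIRE
t=4: input=0 -> V=0
t=5: input=4 -> V=0 FIRE
t=6: input=2 -> V=0 FIRE
t=7: input=3 -> V=0 FIRE
t=8: input=5 -> V=0 FIRE
t=9: input=0 -> V=0
t=10: input=0 -> V=0

Answer: 1 1 1 2 1 1 1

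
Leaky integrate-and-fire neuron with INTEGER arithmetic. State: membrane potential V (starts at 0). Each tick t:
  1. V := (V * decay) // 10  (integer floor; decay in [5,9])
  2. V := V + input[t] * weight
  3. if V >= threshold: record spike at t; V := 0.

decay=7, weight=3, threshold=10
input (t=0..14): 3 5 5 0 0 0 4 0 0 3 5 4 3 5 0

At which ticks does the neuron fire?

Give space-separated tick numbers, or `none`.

t=0: input=3 -> V=9
t=1: input=5 -> V=0 FIRE
t=2: input=5 -> V=0 FIRE
t=3: input=0 -> V=0
t=4: input=0 -> V=0
t=5: input=0 -> V=0
t=6: input=4 -> V=0 FIRE
t=7: input=0 -> V=0
t=8: input=0 -> V=0
t=9: input=3 -> V=9
t=10: input=5 -> V=0 FIRE
t=11: input=4 -> V=0 FIRE
t=12: input=3 -> V=9
t=13: input=5 -> V=0 FIRE
t=14: input=0 -> V=0

Answer: 1 2 6 10 11 13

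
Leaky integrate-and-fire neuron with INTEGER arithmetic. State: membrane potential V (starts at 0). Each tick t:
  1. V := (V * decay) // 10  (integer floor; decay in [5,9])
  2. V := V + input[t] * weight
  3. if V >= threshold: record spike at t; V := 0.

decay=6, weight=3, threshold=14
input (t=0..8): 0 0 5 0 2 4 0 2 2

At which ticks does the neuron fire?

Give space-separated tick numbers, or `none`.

t=0: input=0 -> V=0
t=1: input=0 -> V=0
t=2: input=5 -> V=0 FIRE
t=3: input=0 -> V=0
t=4: input=2 -> V=6
t=5: input=4 -> V=0 FIRE
t=6: input=0 -> V=0
t=7: input=2 -> V=6
t=8: input=2 -> V=9

Answer: 2 5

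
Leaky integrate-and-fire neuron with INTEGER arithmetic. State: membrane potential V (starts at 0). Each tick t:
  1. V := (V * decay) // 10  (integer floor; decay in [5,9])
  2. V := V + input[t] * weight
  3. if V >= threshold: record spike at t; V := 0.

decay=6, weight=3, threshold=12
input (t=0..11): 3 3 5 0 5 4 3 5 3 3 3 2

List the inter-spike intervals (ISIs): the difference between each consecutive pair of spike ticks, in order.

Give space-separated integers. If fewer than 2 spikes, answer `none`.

t=0: input=3 -> V=9
t=1: input=3 -> V=0 FIRE
t=2: input=5 -> V=0 FIRE
t=3: input=0 -> V=0
t=4: input=5 -> V=0 FIRE
t=5: input=4 -> V=0 FIRE
t=6: input=3 -> V=9
t=7: input=5 -> V=0 FIRE
t=8: input=3 -> V=9
t=9: input=3 -> V=0 FIRE
t=10: input=3 -> V=9
t=11: input=2 -> V=11

Answer: 1 2 1 2 2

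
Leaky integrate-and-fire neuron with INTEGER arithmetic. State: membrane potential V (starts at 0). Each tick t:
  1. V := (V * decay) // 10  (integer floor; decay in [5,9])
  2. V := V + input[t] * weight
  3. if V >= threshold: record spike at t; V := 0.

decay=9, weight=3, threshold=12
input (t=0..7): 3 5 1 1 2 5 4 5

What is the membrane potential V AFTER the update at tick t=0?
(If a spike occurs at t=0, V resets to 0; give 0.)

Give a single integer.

t=0: input=3 -> V=9
t=1: input=5 -> V=0 FIRE
t=2: input=1 -> V=3
t=3: input=1 -> V=5
t=4: input=2 -> V=10
t=5: input=5 -> V=0 FIRE
t=6: input=4 -> V=0 FIRE
t=7: input=5 -> V=0 FIRE

Answer: 9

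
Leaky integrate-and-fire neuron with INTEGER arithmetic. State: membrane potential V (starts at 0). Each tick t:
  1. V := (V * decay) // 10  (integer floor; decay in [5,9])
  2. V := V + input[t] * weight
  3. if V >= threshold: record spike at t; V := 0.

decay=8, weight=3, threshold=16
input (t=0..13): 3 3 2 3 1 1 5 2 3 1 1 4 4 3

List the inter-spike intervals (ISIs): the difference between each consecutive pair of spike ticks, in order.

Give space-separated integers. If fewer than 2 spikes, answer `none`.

t=0: input=3 -> V=9
t=1: input=3 -> V=0 FIRE
t=2: input=2 -> V=6
t=3: input=3 -> V=13
t=4: input=1 -> V=13
t=5: input=1 -> V=13
t=6: input=5 -> V=0 FIRE
t=7: input=2 -> V=6
t=8: input=3 -> V=13
t=9: input=1 -> V=13
t=10: input=1 -> V=13
t=11: input=4 -> V=0 FIRE
t=12: input=4 -> V=12
t=13: input=3 -> V=0 FIRE

Answer: 5 5 2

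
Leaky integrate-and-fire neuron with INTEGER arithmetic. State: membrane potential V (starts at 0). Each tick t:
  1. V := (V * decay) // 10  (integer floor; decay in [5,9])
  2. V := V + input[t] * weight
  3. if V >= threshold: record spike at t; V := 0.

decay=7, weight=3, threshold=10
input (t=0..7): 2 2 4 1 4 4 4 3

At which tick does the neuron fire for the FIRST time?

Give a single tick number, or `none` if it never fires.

t=0: input=2 -> V=6
t=1: input=2 -> V=0 FIRE
t=2: input=4 -> V=0 FIRE
t=3: input=1 -> V=3
t=4: input=4 -> V=0 FIRE
t=5: input=4 -> V=0 FIRE
t=6: input=4 -> V=0 FIRE
t=7: input=3 -> V=9

Answer: 1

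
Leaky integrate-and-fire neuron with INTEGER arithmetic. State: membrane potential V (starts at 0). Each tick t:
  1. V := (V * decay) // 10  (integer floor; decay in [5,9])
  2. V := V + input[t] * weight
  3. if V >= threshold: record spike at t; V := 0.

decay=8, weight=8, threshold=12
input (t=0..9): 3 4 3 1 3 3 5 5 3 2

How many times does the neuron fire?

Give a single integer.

t=0: input=3 -> V=0 FIRE
t=1: input=4 -> V=0 FIRE
t=2: input=3 -> V=0 FIRE
t=3: input=1 -> V=8
t=4: input=3 -> V=0 FIRE
t=5: input=3 -> V=0 FIRE
t=6: input=5 -> V=0 FIRE
t=7: input=5 -> V=0 FIRE
t=8: input=3 -> V=0 FIRE
t=9: input=2 -> V=0 FIRE

Answer: 9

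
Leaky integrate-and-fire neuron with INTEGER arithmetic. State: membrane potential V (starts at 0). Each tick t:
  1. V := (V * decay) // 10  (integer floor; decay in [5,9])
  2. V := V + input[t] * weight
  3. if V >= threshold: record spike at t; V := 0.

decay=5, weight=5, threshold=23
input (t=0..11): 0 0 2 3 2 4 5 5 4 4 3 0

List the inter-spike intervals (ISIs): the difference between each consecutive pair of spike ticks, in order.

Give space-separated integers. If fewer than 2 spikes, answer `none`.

Answer: 1 1 2

Derivation:
t=0: input=0 -> V=0
t=1: input=0 -> V=0
t=2: input=2 -> V=10
t=3: input=3 -> V=20
t=4: input=2 -> V=20
t=5: input=4 -> V=0 FIRE
t=6: input=5 -> V=0 FIRE
t=7: input=5 -> V=0 FIRE
t=8: input=4 -> V=20
t=9: input=4 -> V=0 FIRE
t=10: input=3 -> V=15
t=11: input=0 -> V=7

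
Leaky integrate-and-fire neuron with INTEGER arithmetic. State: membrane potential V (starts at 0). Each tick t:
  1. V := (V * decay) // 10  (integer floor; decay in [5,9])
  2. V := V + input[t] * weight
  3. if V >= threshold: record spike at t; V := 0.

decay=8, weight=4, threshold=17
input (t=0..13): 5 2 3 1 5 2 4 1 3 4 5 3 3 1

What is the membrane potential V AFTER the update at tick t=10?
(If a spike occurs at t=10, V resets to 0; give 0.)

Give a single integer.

Answer: 0

Derivation:
t=0: input=5 -> V=0 FIRE
t=1: input=2 -> V=8
t=2: input=3 -> V=0 FIRE
t=3: input=1 -> V=4
t=4: input=5 -> V=0 FIRE
t=5: input=2 -> V=8
t=6: input=4 -> V=0 FIRE
t=7: input=1 -> V=4
t=8: input=3 -> V=15
t=9: input=4 -> V=0 FIRE
t=10: input=5 -> V=0 FIRE
t=11: input=3 -> V=12
t=12: input=3 -> V=0 FIRE
t=13: input=1 -> V=4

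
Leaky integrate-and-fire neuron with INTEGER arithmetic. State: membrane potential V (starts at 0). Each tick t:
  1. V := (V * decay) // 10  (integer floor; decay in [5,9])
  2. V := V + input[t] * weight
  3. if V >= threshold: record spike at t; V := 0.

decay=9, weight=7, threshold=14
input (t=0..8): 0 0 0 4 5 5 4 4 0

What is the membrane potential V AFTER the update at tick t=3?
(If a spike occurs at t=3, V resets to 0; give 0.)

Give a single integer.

Answer: 0

Derivation:
t=0: input=0 -> V=0
t=1: input=0 -> V=0
t=2: input=0 -> V=0
t=3: input=4 -> V=0 FIRE
t=4: input=5 -> V=0 FIRE
t=5: input=5 -> V=0 FIRE
t=6: input=4 -> V=0 FIRE
t=7: input=4 -> V=0 FIRE
t=8: input=0 -> V=0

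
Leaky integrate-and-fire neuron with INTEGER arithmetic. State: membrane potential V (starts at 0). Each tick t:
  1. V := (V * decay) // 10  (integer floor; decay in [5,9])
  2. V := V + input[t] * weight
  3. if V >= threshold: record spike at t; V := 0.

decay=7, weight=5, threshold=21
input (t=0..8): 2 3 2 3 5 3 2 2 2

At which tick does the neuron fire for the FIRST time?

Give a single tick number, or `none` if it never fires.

Answer: 1

Derivation:
t=0: input=2 -> V=10
t=1: input=3 -> V=0 FIRE
t=2: input=2 -> V=10
t=3: input=3 -> V=0 FIRE
t=4: input=5 -> V=0 FIRE
t=5: input=3 -> V=15
t=6: input=2 -> V=20
t=7: input=2 -> V=0 FIRE
t=8: input=2 -> V=10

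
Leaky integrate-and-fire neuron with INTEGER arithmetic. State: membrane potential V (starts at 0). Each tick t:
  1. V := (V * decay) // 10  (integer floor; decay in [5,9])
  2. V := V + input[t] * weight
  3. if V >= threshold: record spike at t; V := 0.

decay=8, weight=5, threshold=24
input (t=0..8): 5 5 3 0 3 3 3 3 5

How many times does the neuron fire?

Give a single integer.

Answer: 5

Derivation:
t=0: input=5 -> V=0 FIRE
t=1: input=5 -> V=0 FIRE
t=2: input=3 -> V=15
t=3: input=0 -> V=12
t=4: input=3 -> V=0 FIRE
t=5: input=3 -> V=15
t=6: input=3 -> V=0 FIRE
t=7: input=3 -> V=15
t=8: input=5 -> V=0 FIRE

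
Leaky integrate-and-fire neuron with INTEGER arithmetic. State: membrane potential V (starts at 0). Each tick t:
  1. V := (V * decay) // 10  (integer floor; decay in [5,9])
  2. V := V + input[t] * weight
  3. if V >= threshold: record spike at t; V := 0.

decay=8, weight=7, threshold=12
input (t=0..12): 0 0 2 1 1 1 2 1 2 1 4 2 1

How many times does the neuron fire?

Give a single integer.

Answer: 6

Derivation:
t=0: input=0 -> V=0
t=1: input=0 -> V=0
t=2: input=2 -> V=0 FIRE
t=3: input=1 -> V=7
t=4: input=1 -> V=0 FIRE
t=5: input=1 -> V=7
t=6: input=2 -> V=0 FIRE
t=7: input=1 -> V=7
t=8: input=2 -> V=0 FIRE
t=9: input=1 -> V=7
t=10: input=4 -> V=0 FIRE
t=11: input=2 -> V=0 FIRE
t=12: input=1 -> V=7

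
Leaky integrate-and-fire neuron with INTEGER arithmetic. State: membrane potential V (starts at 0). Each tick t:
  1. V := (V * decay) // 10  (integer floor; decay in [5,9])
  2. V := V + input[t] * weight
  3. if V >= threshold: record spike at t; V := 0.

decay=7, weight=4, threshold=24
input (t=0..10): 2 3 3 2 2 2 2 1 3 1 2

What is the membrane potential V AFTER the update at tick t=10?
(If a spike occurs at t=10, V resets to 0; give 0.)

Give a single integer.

t=0: input=2 -> V=8
t=1: input=3 -> V=17
t=2: input=3 -> V=23
t=3: input=2 -> V=0 FIRE
t=4: input=2 -> V=8
t=5: input=2 -> V=13
t=6: input=2 -> V=17
t=7: input=1 -> V=15
t=8: input=3 -> V=22
t=9: input=1 -> V=19
t=10: input=2 -> V=21

Answer: 21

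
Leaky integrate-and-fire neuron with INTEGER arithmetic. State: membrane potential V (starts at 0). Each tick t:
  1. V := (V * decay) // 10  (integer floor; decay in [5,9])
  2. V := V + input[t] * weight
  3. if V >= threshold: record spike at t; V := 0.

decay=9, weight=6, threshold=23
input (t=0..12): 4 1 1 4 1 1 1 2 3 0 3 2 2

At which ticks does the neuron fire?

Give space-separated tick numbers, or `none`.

Answer: 0 3 7 10

Derivation:
t=0: input=4 -> V=0 FIRE
t=1: input=1 -> V=6
t=2: input=1 -> V=11
t=3: input=4 -> V=0 FIRE
t=4: input=1 -> V=6
t=5: input=1 -> V=11
t=6: input=1 -> V=15
t=7: input=2 -> V=0 FIRE
t=8: input=3 -> V=18
t=9: input=0 -> V=16
t=10: input=3 -> V=0 FIRE
t=11: input=2 -> V=12
t=12: input=2 -> V=22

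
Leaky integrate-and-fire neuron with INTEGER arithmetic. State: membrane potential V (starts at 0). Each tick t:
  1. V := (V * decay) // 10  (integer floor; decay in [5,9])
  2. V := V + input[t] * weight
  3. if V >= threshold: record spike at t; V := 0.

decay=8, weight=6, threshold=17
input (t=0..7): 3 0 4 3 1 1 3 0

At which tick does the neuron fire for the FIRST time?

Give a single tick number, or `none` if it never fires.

t=0: input=3 -> V=0 FIRE
t=1: input=0 -> V=0
t=2: input=4 -> V=0 FIRE
t=3: input=3 -> V=0 FIRE
t=4: input=1 -> V=6
t=5: input=1 -> V=10
t=6: input=3 -> V=0 FIRE
t=7: input=0 -> V=0

Answer: 0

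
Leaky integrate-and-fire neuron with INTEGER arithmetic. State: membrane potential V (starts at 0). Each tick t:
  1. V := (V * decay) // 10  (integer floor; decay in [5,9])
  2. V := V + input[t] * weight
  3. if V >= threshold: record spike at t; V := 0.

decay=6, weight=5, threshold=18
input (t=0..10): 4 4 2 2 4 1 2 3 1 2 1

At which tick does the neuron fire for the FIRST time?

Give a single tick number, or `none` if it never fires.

Answer: 0

Derivation:
t=0: input=4 -> V=0 FIRE
t=1: input=4 -> V=0 FIRE
t=2: input=2 -> V=10
t=3: input=2 -> V=16
t=4: input=4 -> V=0 FIRE
t=5: input=1 -> V=5
t=6: input=2 -> V=13
t=7: input=3 -> V=0 FIRE
t=8: input=1 -> V=5
t=9: input=2 -> V=13
t=10: input=1 -> V=12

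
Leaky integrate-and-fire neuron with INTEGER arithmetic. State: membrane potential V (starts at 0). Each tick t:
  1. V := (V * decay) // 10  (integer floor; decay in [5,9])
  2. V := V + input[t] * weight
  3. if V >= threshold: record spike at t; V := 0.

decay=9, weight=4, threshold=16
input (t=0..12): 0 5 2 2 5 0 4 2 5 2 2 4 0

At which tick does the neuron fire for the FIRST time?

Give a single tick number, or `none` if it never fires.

t=0: input=0 -> V=0
t=1: input=5 -> V=0 FIRE
t=2: input=2 -> V=8
t=3: input=2 -> V=15
t=4: input=5 -> V=0 FIRE
t=5: input=0 -> V=0
t=6: input=4 -> V=0 FIRE
t=7: input=2 -> V=8
t=8: input=5 -> V=0 FIRE
t=9: input=2 -> V=8
t=10: input=2 -> V=15
t=11: input=4 -> V=0 FIRE
t=12: input=0 -> V=0

Answer: 1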